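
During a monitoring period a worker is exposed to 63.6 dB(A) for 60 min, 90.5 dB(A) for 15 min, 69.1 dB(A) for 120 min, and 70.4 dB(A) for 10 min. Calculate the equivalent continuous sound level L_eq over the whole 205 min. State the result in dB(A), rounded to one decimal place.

79.4 dB(A)

Weight each interval's intensity by its duration and average over T = 205 min:
Σ tᵢ·10^(Lᵢ/10) = 60·10^(63.6/10) + 15·10^(90.5/10) + 120·10^(69.1/10) + 10·10^(70.4/10) = 1.805e+10.
L_eq = 10·log₁₀(1.805e+10/205) = 79.45 dB(A).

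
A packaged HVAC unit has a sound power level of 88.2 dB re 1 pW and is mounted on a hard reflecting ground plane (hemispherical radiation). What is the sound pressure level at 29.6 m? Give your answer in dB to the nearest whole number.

Free-field hemispherical radiation: L_p = L_w − 10·log₁₀(2π·r²), r = 29.6 m.
2π·r² = 5505 m², 10·log₁₀ of that is 37.408 dB.
L_p = 88.2 − 37.408 = 50.79 dB.

51 dB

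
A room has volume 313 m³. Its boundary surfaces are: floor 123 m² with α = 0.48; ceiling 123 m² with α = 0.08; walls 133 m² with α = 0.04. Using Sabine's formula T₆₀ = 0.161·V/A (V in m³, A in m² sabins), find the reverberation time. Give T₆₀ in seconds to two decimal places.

Total absorption A = 123·0.48 + 123·0.08 + 133·0.04 = 74.20 m² sabins.
T₆₀ = 0.161 × 313 / 74.20 = 0.679 s.

0.68 s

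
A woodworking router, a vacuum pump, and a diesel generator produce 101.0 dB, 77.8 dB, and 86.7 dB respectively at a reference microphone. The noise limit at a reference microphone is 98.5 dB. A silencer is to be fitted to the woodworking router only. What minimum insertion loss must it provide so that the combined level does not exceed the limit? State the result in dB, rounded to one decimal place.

2.8 dB

Fixed contribution from the other sources: Σ 10^(L/10) = 10^(77.8/10) + 10^(86.7/10) = 5.280e+08 (87.23 dB).
The limit corresponds to 10^(98.5/10) = 7.079e+09; subtracting the fixed part leaves 6.551e+09 for the woodworking router, i.e. 98.16 dB.
So the woodworking router must be reduced from 101.0 to 98.16 dB: IL = 2.84 dB.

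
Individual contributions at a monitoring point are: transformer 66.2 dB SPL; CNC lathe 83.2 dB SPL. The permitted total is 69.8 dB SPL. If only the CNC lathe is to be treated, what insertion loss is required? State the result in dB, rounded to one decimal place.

The untreated sources together contribute 10^(66.2/10) = 4.169e+06, i.e. 66.20 dB SPL.
The limit corresponds to 10^(69.8/10) = 9.550e+06; subtracting the fixed part leaves 5.381e+06 for the CNC lathe, i.e. 67.31 dB SPL.
Required insertion loss = 83.2 − 67.31 = 15.89 dB.

15.9 dB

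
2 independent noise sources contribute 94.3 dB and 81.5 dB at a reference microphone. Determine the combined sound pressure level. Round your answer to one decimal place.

94.5 dB

For uncorrelated sources the intensities add, so convert each level to linear form, sum, and take 10·log₁₀ of the total.
Σ 10^(L/10) = 10^(94.3/10) + 10^(81.5/10) = 2.833e+09.
L_total = 10·log₁₀(2.833e+09) = 94.52 dB.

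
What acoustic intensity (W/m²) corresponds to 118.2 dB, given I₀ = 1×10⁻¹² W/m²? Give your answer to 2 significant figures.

0.66 W/m²

I/I₀ = 10^(118.2/10) = 6.607e+11, so I = 6.607e+11 × 10⁻¹² W/m².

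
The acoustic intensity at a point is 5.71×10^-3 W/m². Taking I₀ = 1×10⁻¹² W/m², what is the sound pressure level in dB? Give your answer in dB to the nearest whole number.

I/I₀ = 5.71×10^-3/10⁻¹² = 5.71×10^9, and L = 10·log₁₀(I/I₀).
L = 10·(0.7566 + 9) = 97.57 dB.

98 dB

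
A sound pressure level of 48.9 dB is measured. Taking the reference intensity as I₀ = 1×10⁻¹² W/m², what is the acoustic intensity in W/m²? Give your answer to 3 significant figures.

7.76e-08 W/m²

L = 10·log₁₀(I/I₀) ⇒ I = I₀·10^(L/10) = 10⁻¹² × 10^4.89.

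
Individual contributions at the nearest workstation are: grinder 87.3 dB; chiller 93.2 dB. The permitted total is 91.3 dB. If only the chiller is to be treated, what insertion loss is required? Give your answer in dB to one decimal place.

Fixed contribution from the other source: Σ 10^(L/10) = 10^(87.3/10) = 5.370e+08 (87.30 dB).
The limit corresponds to 10^(91.3/10) = 1.349e+09; subtracting the fixed part leaves 8.119e+08 for the chiller, i.e. 89.10 dB.
Required insertion loss = 93.2 − 89.10 = 4.10 dB.

4.1 dB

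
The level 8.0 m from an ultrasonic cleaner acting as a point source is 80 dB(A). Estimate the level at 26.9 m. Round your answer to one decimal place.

Spherical spreading from a point source gives a 20·log₁₀(r₂/r₁) drop.
L₂ = 80 − 20·log₁₀(26.9/8.0) = 80 − 10.533 = 69.47 dB(A).

69.5 dB(A)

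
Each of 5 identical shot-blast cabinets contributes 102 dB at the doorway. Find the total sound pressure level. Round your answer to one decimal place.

109.0 dB

N identical incoherent sources raise the level by 10·log₁₀ N.
L_total = 102 + 10·log₁₀(5) = 102 + 6.990 = 108.99 dB.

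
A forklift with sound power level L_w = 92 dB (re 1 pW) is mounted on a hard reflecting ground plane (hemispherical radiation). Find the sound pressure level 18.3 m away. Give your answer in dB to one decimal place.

The power spreads over a hemisphere of area 2π·r², so L_p = L_w − 10·log₁₀(2π·r²).
2π·r² = 2104 m², 10·log₁₀ of that is 33.231 dB.
L_p = 92 − 33.231 = 58.77 dB.

58.8 dB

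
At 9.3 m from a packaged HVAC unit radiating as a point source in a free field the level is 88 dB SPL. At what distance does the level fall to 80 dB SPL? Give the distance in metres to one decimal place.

23.4 m

The 8.0 dB drop corresponds to a distance ratio of 10^(8.0/20) for a point source.
r₂ = 9.3·10^((88−80)/20) = 9.3·10^(8.0/20) = 23.36 m.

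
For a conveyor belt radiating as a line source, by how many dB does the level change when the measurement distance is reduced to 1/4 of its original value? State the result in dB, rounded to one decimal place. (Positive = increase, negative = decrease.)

+6.0 dB

With cylindrical spreading the level changes by −10·log₁₀(r₂/r₁).
ΔL = −10·log₁₀(0.25) = +6.02 dB.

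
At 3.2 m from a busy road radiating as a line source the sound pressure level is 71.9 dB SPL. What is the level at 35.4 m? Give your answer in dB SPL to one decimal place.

Line-source attenuation: ΔL = 10·log₁₀(r₂/r₁) = 10·log₁₀(35.4/3.2) = 10.439 dB.
L₂ = 71.9 − 10·log₁₀(35.4/3.2) = 71.9 − 10.439 = 61.46 dB SPL.

61.5 dB SPL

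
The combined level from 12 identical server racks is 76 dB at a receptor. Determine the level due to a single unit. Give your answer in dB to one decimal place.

65.2 dB

For N identical incoherent sources L_total = L₁ + 10·log₁₀ N, so L₁ = 76 − 10·log₁₀(12) = 76 − 10.792.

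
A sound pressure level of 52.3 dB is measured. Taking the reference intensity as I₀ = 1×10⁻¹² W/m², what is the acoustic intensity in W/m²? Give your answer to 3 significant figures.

L = 10·log₁₀(I/I₀) ⇒ I = I₀·10^(L/10) = 10⁻¹² × 10^5.23.

1.70e-07 W/m²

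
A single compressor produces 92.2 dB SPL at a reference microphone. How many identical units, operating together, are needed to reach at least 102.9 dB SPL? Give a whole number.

Need L₁ + 10·log₁₀ N ≥ 102.9, i.e. log₁₀ N ≥ 1.07.
N ≥ 10^(10.7/10) = 11.749, so N = 12.

12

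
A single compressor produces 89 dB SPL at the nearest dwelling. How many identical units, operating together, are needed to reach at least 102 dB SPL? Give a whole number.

20

The shortfall is 102 − 89 = 13.0 dB, and N units add 10·log₁₀ N, so need 10·log₁₀ N ≥ 13.0.
N ≥ 10^(13.0/10) = 19.953, so N = 20.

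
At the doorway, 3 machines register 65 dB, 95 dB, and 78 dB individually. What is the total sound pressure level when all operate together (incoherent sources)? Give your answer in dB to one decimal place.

Incoherent sources combine by intensity addition: L_total = 10·log₁₀(Σ 10^(L_i/10)).
Σ 10^(L/10) = 10^(65/10) + 10^(95/10) + 10^(78/10) = 3.229e+09.
L_total = 10·log₁₀(3.229e+09) = 95.09 dB.

95.1 dB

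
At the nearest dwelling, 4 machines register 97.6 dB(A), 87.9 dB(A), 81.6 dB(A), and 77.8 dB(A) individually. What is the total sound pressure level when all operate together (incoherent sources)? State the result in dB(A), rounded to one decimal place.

98.2 dB(A)

Incoherent sources combine by intensity addition: L_total = 10·log₁₀(Σ 10^(L_i/10)).
Σ 10^(L/10) = 10^(97.6/10) + 10^(87.9/10) + 10^(81.6/10) + 10^(77.8/10) = 6.576e+09.
L_total = 10·log₁₀(6.576e+09) = 98.18 dB(A).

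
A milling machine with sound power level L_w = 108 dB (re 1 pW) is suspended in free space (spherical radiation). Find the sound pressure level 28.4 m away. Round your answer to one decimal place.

The power spreads over a sphere of area 4π·r², so L_p = L_w − 10·log₁₀(4π·r²).
4π·r² = 1.014e+04 m², 10·log₁₀ of that is 40.058 dB.
L_p = 108 − 40.058 = 67.94 dB.

67.9 dB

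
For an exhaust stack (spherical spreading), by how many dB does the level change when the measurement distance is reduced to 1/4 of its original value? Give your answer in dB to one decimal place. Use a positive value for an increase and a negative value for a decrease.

A point source loses 6 dB per doubling of distance; generally ΔL = −20·log₁₀(r₂/r₁).
ΔL = −20·log₁₀(0.25) = +12.04 dB.

+12.0 dB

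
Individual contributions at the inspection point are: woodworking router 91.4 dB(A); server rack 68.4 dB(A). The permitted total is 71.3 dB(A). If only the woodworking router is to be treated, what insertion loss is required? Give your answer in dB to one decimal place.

23.2 dB

The untreated sources together contribute 10^(68.4/10) = 6.918e+06, i.e. 68.40 dB(A).
The limit corresponds to 10^(71.3/10) = 1.349e+07; subtracting the fixed part leaves 6.571e+06 for the woodworking router, i.e. 68.18 dB(A).
So the woodworking router must be reduced from 91.4 to 68.18 dB(A): IL = 23.22 dB.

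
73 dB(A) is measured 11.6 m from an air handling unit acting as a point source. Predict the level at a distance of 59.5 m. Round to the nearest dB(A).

59 dB(A)

Spherical spreading from a point source gives a 20·log₁₀(r₂/r₁) drop.
L₂ = 73 − 20·log₁₀(59.5/11.6) = 73 − 14.201 = 58.80 dB(A).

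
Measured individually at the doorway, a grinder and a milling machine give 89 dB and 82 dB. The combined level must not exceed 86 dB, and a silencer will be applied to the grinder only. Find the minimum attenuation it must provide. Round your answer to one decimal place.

Fixed contribution from the other source: Σ 10^(L/10) = 10^(82/10) = 1.585e+08 (82.00 dB).
To meet 86 dB overall, the treated grinder may contribute at most 10^(86/10) − 1.585e+08 = 2.396e+08, i.e. 83.80 dB.
Required insertion loss = 89 − 83.80 = 5.20 dB.

5.2 dB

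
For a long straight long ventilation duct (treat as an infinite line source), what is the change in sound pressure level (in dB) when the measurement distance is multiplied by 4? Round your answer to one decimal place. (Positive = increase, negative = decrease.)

-6.0 dB

A line source loses 3 dB per doubling of distance; generally ΔL = −10·log₁₀(r₂/r₁).
ΔL = −10·log₁₀(4) = -6.02 dB.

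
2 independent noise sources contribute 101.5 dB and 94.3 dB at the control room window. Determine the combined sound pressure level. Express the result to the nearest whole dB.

102 dB

Incoherent sources combine by intensity addition: L_total = 10·log₁₀(Σ 10^(L_i/10)).
Σ 10^(L/10) = 10^(101.5/10) + 10^(94.3/10) = 1.682e+10.
L_total = 10·log₁₀(1.682e+10) = 102.26 dB.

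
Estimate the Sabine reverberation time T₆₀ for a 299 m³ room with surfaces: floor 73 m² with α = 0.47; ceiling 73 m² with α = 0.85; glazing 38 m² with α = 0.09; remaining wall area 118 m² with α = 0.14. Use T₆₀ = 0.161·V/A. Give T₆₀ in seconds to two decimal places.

Summing Sᵢαᵢ: 73·0.47 + 73·0.85 + 38·0.09 + 118·0.14 = 116.30 m².
T₆₀ = 0.161·V/A = 0.161·299/116.30 = 0.414 s.

0.41 s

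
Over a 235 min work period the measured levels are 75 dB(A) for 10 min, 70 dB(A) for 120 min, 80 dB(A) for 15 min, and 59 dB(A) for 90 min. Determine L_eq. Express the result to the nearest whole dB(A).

L_eq = 10·log₁₀[(1/T)·Σ tᵢ·10^(Lᵢ/10)] with T = 235 min.
Σ tᵢ·10^(Lᵢ/10) = 10·10^(75/10) + 120·10^(70/10) + 15·10^(80/10) + 90·10^(59/10) = 3.088e+09.
L_eq = 10·log₁₀(3.088e+09/235) = 71.19 dB(A).

71 dB(A)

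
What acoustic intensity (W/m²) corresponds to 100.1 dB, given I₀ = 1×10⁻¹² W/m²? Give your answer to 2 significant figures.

L = 10·log₁₀(I/I₀) ⇒ I = I₀·10^(L/10) = 10⁻¹² × 10^10.01.

0.010 W/m²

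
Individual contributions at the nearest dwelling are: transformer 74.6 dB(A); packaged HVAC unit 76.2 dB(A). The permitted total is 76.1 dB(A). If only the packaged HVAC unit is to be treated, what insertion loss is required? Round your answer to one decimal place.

Fixed contribution from the other source: Σ 10^(L/10) = 10^(74.6/10) = 2.884e+07 (74.60 dB(A)).
The limit corresponds to 10^(76.1/10) = 4.074e+07; subtracting the fixed part leaves 1.190e+07 for the packaged HVAC unit, i.e. 70.75 dB(A).
Required insertion loss = 76.2 − 70.75 = 5.45 dB.

5.4 dB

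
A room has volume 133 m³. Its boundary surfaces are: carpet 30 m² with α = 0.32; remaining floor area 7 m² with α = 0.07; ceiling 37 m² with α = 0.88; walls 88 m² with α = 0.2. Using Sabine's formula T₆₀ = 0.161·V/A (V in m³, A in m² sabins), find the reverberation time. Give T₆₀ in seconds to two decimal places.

0.36 s

Total absorption A = 30·0.32 + 7·0.07 + 37·0.88 + 88·0.2 = 60.25 m² sabins.
T₆₀ = 0.161·V/A = 0.161·133/60.25 = 0.355 s.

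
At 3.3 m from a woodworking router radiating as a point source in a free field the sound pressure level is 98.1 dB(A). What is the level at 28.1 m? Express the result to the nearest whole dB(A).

Point-source attenuation: ΔL = 20·log₁₀(r₂/r₁) = 20·log₁₀(28.1/3.3) = 18.604 dB.
L₂ = 98.1 − 20·log₁₀(28.1/3.3) = 98.1 − 18.604 = 79.50 dB(A).

79 dB(A)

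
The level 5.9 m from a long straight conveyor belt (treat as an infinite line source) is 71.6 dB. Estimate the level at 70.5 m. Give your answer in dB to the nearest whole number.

61 dB

Line-source attenuation: ΔL = 10·log₁₀(r₂/r₁) = 10·log₁₀(70.5/5.9) = 10.773 dB.
L₂ = 71.6 − 10·log₁₀(70.5/5.9) = 71.6 − 10.773 = 60.83 dB.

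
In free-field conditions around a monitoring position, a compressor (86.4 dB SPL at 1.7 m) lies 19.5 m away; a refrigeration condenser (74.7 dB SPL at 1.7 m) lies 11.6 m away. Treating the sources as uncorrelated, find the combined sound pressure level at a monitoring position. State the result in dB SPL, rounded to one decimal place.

66.0 dB SPL

Propagate each source to the receiver with L = L_ref − 20·log₁₀(r/r_ref), then add intensities.
compressor: 86.4 − 20·log₁₀(19.5/1.7) = 86.4 − 21.19 = 65.21 dB SPL.
refrigeration condenser: 74.7 − 20·log₁₀(11.6/1.7) = 74.7 − 16.68 = 58.02 dB SPL.
Σ 10^(L/10) = 3.951e+06 → L_total = 10·log₁₀(3.951e+06) = 65.97 dB SPL.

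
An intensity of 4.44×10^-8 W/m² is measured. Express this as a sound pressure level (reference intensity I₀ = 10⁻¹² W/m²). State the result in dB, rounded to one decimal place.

I/I₀ = 4.44×10^-8/10⁻¹² = 4.44×10^4, and L = 10·log₁₀(I/I₀).
L = 10·(0.6474 + 4) = 46.47 dB.

46.5 dB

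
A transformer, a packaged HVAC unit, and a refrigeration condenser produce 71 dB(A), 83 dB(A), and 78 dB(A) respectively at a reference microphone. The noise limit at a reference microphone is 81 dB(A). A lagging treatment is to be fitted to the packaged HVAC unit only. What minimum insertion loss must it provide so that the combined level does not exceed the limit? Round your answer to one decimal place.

Fixed contribution from the other sources: Σ 10^(L/10) = 10^(71/10) + 10^(78/10) = 7.568e+07 (78.79 dB(A)).
The limit corresponds to 10^(81/10) = 1.259e+08; subtracting the fixed part leaves 5.021e+07 for the packaged HVAC unit, i.e. 77.01 dB(A).
Required insertion loss = 83 − 77.01 = 5.99 dB.

6.0 dB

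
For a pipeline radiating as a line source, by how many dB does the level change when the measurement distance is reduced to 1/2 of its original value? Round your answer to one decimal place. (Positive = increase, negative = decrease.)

With cylindrical spreading the level changes by −10·log₁₀(r₂/r₁).
ΔL = −10·log₁₀(0.5) = +3.01 dB.

+3.0 dB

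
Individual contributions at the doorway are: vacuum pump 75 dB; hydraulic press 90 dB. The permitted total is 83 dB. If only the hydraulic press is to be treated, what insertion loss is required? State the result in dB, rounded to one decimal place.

The untreated sources together contribute 10^(75/10) = 3.162e+07, i.e. 75.00 dB.
The limit corresponds to 10^(83/10) = 1.995e+08; subtracting the fixed part leaves 1.679e+08 for the hydraulic press, i.e. 82.25 dB.
Required insertion loss = 90 − 82.25 = 7.75 dB.

7.7 dB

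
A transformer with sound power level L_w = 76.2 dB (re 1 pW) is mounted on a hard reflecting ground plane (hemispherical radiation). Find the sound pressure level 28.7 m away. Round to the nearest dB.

39 dB

The power spreads over a hemisphere of area 2π·r², so L_p = L_w − 10·log₁₀(2π·r²).
2π·r² = 5175 m², 10·log₁₀ of that is 37.139 dB.
L_p = 76.2 − 37.139 = 39.06 dB.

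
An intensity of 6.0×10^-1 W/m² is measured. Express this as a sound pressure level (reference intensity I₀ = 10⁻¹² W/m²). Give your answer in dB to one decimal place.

117.8 dB

I/I₀ = 6.0×10^-1/10⁻¹² = 6.0×10^11, and L = 10·log₁₀(I/I₀).
L = 10·(0.7782 + 11) = 117.78 dB.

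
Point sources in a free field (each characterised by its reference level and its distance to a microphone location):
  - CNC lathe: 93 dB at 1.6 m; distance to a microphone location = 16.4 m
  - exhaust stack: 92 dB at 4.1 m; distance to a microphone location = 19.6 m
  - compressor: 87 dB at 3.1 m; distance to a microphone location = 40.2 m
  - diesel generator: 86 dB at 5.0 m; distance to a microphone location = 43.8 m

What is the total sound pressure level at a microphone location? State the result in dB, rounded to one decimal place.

79.8 dB

First find each source's level at the receiver (point-source: −20·log₁₀(r/r_ref)), then combine on an intensity basis.
CNC lathe: 93 − 20·log₁₀(16.4/1.6) = 93 − 20.21 = 72.79 dB.
exhaust stack: 92 − 20·log₁₀(19.6/4.1) = 92 − 13.59 = 78.41 dB.
compressor: 87 − 20·log₁₀(40.2/3.1) = 87 − 22.26 = 64.74 dB.
diesel generator: 86 − 20·log₁₀(43.8/5.0) = 86 − 18.85 = 67.15 dB.
Σ 10^(L/10) = 9.651e+07 → L_total = 10·log₁₀(9.651e+07) = 79.85 dB.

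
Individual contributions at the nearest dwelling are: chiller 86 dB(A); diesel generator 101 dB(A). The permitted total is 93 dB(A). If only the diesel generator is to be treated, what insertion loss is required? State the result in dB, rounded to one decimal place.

Fixed contribution from the other source: Σ 10^(L/10) = 10^(86/10) = 3.981e+08 (86.00 dB(A)).
To meet 93 dB(A) overall, the treated diesel generator may contribute at most 10^(93/10) − 3.981e+08 = 1.597e+09, i.e. 92.03 dB(A).
Required insertion loss = 101 − 92.03 = 8.97 dB.

9.0 dB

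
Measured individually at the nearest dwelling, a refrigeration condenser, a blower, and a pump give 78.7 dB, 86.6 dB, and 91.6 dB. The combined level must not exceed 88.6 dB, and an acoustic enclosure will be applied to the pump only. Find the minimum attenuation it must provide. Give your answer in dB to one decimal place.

8.7 dB

The untreated sources together contribute 10^(78.7/10) + 10^(86.6/10) = 5.312e+08, i.e. 87.25 dB.
To meet 88.6 dB overall, the treated pump may contribute at most 10^(88.6/10) − 5.312e+08 = 1.932e+08, i.e. 82.86 dB.
So the pump must be reduced from 91.6 to 82.86 dB: IL = 8.74 dB.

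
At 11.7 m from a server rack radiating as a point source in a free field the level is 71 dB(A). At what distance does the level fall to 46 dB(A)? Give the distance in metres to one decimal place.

The 25.0 dB drop corresponds to a distance ratio of 10^(25.0/20) for a point source.
r₂ = 11.7·10^((71−46)/20) = 11.7·10^(25.0/20) = 208.06 m.

208.1 m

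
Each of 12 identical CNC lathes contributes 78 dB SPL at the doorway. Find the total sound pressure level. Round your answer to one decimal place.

88.8 dB SPL

N identical incoherent sources raise the level by 10·log₁₀ N.
L_total = 78 + 10·log₁₀(12) = 78 + 10.792 = 88.79 dB SPL.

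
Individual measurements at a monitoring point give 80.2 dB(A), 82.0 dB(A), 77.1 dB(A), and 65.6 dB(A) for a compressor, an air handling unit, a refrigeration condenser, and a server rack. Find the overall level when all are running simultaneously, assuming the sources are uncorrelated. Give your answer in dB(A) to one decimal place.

85.0 dB(A)

For uncorrelated sources the intensities add, so convert each level to linear form, sum, and take 10·log₁₀ of the total.
Σ 10^(L/10) = 10^(80.2/10) + 10^(82.0/10) + 10^(77.1/10) + 10^(65.6/10) = 3.181e+08.
L_total = 10·log₁₀(3.181e+08) = 85.03 dB(A).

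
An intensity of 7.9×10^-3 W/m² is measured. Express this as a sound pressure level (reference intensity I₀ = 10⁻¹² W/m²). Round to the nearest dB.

99 dB

I/I₀ = 7.9×10^-3/10⁻¹² = 7.9×10^9, and L = 10·log₁₀(I/I₀).
L = 10·(0.8976 + 9) = 98.98 dB.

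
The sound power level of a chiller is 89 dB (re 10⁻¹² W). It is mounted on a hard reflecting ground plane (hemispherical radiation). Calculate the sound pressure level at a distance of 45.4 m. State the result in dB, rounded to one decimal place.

47.9 dB

Free-field hemispherical radiation: L_p = L_w − 10·log₁₀(2π·r²), r = 45.4 m.
2π·r² = 1.295e+04 m², 10·log₁₀ of that is 41.123 dB.
L_p = 89 − 41.123 = 47.88 dB.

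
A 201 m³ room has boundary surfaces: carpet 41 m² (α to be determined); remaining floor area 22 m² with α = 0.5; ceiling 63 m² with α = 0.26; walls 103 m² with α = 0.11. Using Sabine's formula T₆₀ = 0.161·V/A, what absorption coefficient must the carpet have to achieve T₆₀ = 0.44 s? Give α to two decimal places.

0.85

A = 0.161·V/T₆₀ = 0.161·201/0.44 = 73.55 m² sabins.
Absorption from the other surfaces = 22·0.5 + 63·0.26 + 103·0.11 = 38.71 m², so the carpet must supply 34.84 m² over 41 m².
α = 34.84/41 = 0.850.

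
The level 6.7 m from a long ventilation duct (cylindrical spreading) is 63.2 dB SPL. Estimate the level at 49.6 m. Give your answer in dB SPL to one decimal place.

For a line source, L₂ = L₁ − 10·log₁₀(r₂/r₁).
L₂ = 63.2 − 10·log₁₀(49.6/6.7) = 63.2 − 8.694 = 54.51 dB SPL.

54.5 dB SPL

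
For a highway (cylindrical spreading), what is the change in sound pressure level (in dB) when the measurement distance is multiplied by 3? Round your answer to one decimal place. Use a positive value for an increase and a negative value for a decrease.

A line source loses 3 dB per doubling of distance; generally ΔL = −10·log₁₀(r₂/r₁).
ΔL = −10·log₁₀(3) = -4.77 dB.

-4.8 dB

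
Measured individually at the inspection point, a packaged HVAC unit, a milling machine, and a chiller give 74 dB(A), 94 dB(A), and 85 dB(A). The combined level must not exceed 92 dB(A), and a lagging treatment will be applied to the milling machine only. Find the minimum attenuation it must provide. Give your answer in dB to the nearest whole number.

3 dB

Everything except the milling machine sums to 10^(74/10) + 10^(85/10) = 3.413e+08 in linear terms, 85.33 dB(A).
The limit corresponds to 10^(92/10) = 1.585e+09; subtracting the fixed part leaves 1.244e+09 for the milling machine, i.e. 90.95 dB(A).
So the milling machine must be reduced from 94 to 90.95 dB(A): IL = 3.05 dB.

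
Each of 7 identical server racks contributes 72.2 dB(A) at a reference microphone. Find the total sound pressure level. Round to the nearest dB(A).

81 dB(A)

L_total = L₁ + 10·log₁₀ N for N identical incoherent sources.
L_total = 72.2 + 10·log₁₀(7) = 72.2 + 8.451 = 80.65 dB(A).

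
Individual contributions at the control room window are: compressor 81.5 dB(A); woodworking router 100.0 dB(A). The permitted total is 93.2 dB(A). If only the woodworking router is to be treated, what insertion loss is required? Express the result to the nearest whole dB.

7 dB

Everything except the woodworking router sums to 10^(81.5/10) = 1.413e+08 in linear terms, 81.50 dB(A).
To meet 93.2 dB(A) overall, the treated woodworking router may contribute at most 10^(93.2/10) − 1.413e+08 = 1.948e+09, i.e. 92.90 dB(A).
So the woodworking router must be reduced from 100.0 to 92.90 dB(A): IL = 7.10 dB.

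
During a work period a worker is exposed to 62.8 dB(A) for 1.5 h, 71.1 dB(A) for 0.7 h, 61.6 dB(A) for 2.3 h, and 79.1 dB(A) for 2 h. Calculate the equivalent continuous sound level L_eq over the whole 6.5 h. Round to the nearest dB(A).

Weight each interval's intensity by its duration and average over T = 6.5 h:
Σ tᵢ·10^(Lᵢ/10) = 1.5·10^(62.8/10) + 0.7·10^(71.1/10) + 2.3·10^(61.6/10) + 2·10^(79.1/10) = 1.778e+08.
L_eq = 10·log₁₀(1.778e+08/6.5) = 74.37 dB(A).

74 dB(A)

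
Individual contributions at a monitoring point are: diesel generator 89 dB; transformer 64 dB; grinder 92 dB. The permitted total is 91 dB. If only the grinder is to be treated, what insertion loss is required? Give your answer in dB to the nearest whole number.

5 dB

The untreated sources together contribute 10^(89/10) + 10^(64/10) = 7.968e+08, i.e. 89.01 dB.
To meet 91 dB overall, the treated grinder may contribute at most 10^(91/10) − 7.968e+08 = 4.621e+08, i.e. 86.65 dB.
So the grinder must be reduced from 92 to 86.65 dB: IL = 5.35 dB.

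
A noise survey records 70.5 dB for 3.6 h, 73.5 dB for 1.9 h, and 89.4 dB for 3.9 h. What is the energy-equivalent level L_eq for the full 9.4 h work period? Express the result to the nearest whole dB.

86 dB

L_eq = 10·log₁₀[(1/T)·Σ tᵢ·10^(Lᵢ/10)] with T = 9.4 h.
Σ tᵢ·10^(Lᵢ/10) = 3.6·10^(70.5/10) + 1.9·10^(73.5/10) + 3.9·10^(89.4/10) = 3.480e+09.
L_eq = 10·log₁₀(3.480e+09/9.4) = 85.68 dB.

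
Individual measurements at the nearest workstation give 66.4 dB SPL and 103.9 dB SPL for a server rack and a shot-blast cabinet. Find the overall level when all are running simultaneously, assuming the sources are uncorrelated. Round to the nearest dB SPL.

For uncorrelated sources the intensities add, so convert each level to linear form, sum, and take 10·log₁₀ of the total.
Σ 10^(L/10) = 10^(66.4/10) + 10^(103.9/10) = 2.455e+10.
L_total = 10·log₁₀(2.455e+10) = 103.90 dB SPL.

104 dB SPL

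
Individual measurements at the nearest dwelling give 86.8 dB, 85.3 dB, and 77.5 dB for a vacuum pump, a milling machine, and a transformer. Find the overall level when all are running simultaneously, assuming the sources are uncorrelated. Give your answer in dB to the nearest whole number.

Incoherent sources combine by intensity addition: L_total = 10·log₁₀(Σ 10^(L_i/10)).
Σ 10^(L/10) = 10^(86.8/10) + 10^(85.3/10) + 10^(77.5/10) = 8.737e+08.
L_total = 10·log₁₀(8.737e+08) = 89.41 dB.

89 dB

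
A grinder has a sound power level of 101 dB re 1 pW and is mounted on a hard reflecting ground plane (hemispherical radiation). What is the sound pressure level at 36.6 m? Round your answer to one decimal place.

Free-field hemispherical radiation: L_p = L_w − 10·log₁₀(2π·r²), r = 36.6 m.
2π·r² = 8417 m², 10·log₁₀ of that is 39.251 dB.
L_p = 101 − 39.251 = 61.75 dB.

61.7 dB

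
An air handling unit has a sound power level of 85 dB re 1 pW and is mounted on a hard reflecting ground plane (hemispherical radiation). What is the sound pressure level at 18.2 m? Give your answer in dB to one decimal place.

51.8 dB

L_p = L_w − 10·log₁₀(2π·r²) with r = 18.2 m.
2π·r² = 2081 m², 10·log₁₀ of that is 33.183 dB.
L_p = 85 − 33.183 = 51.82 dB.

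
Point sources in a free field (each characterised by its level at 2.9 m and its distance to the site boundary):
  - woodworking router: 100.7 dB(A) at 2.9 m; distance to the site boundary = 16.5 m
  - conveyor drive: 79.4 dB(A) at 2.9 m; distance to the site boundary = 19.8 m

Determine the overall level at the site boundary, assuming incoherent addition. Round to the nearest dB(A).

86 dB(A)

Apply inverse-square spreading to bring every level to the receiver, then sum 10^(L/10).
woodworking router: 100.7 − 20·log₁₀(16.5/2.9) = 100.7 − 15.10 = 85.60 dB(A).
conveyor drive: 79.4 − 20·log₁₀(19.8/2.9) = 79.4 − 16.69 = 62.71 dB(A).
Σ 10^(L/10) = 3.648e+08 → L_total = 10·log₁₀(3.648e+08) = 85.62 dB(A).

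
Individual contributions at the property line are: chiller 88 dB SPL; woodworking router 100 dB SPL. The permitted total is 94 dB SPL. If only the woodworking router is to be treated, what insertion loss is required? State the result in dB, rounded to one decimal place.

7.3 dB

Everything except the woodworking router sums to 10^(88/10) = 6.310e+08 in linear terms, 88.00 dB SPL.
To meet 94 dB SPL overall, the treated woodworking router may contribute at most 10^(94/10) − 6.310e+08 = 1.881e+09, i.e. 92.74 dB SPL.
So the woodworking router must be reduced from 100 to 92.74 dB SPL: IL = 7.26 dB.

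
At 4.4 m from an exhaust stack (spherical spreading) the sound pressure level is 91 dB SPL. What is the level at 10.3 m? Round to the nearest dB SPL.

Spherical spreading from a point source gives a 20·log₁₀(r₂/r₁) drop.
L₂ = 91 − 20·log₁₀(10.3/4.4) = 91 − 7.388 = 83.61 dB SPL.

84 dB SPL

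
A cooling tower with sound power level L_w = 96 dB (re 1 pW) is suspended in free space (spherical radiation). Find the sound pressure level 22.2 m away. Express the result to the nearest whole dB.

Free-field spherical radiation: L_p = L_w − 10·log₁₀(4π·r²), r = 22.2 m.
4π·r² = 6193 m², 10·log₁₀ of that is 37.919 dB.
L_p = 96 − 37.919 = 58.08 dB.

58 dB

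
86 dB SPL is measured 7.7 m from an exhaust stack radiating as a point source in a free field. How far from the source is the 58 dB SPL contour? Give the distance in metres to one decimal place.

The 28.0 dB drop corresponds to a distance ratio of 10^(28.0/20) for a point source.
r₂ = 7.7·10^((86−58)/20) = 7.7·10^(28.0/20) = 193.42 m.

193.4 m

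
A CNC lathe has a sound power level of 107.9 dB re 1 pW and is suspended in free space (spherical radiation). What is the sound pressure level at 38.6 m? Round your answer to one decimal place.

65.2 dB

Free-field spherical radiation: L_p = L_w − 10·log₁₀(4π·r²), r = 38.6 m.
4π·r² = 1.872e+04 m², 10·log₁₀ of that is 42.724 dB.
L_p = 107.9 − 42.724 = 65.18 dB.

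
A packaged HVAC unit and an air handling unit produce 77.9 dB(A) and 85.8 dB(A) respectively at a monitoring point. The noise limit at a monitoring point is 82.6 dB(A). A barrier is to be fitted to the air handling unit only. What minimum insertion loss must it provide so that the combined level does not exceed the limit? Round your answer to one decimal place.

The untreated sources together contribute 10^(77.9/10) = 6.166e+07, i.e. 77.90 dB(A).
The limit corresponds to 10^(82.6/10) = 1.820e+08; subtracting the fixed part leaves 1.203e+08 for the air handling unit, i.e. 80.80 dB(A).
Required insertion loss = 85.8 − 80.80 = 5.00 dB.

5.0 dB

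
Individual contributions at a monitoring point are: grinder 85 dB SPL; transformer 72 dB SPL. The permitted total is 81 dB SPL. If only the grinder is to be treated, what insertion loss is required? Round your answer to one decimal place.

The untreated sources together contribute 10^(72/10) = 1.585e+07, i.e. 72.00 dB SPL.
The limit corresponds to 10^(81/10) = 1.259e+08; subtracting the fixed part leaves 1.100e+08 for the grinder, i.e. 80.42 dB SPL.
So the grinder must be reduced from 85 to 80.42 dB SPL: IL = 4.58 dB.

4.6 dB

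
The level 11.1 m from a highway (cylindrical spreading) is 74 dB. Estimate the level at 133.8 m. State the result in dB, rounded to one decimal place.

63.2 dB

Cylindrical spreading from a line source gives a 10·log₁₀(r₂/r₁) drop.
L₂ = 74 − 10·log₁₀(133.8/11.1) = 74 − 10.811 = 63.19 dB.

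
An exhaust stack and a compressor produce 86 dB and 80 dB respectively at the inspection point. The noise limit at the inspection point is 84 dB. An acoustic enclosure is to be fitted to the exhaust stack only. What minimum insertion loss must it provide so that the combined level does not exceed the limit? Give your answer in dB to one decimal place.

4.2 dB

Fixed contribution from the other source: Σ 10^(L/10) = 10^(80/10) = 1.000e+08 (80.00 dB).
The limit corresponds to 10^(84/10) = 2.512e+08; subtracting the fixed part leaves 1.512e+08 for the exhaust stack, i.e. 81.80 dB.
Required insertion loss = 86 − 81.80 = 4.20 dB.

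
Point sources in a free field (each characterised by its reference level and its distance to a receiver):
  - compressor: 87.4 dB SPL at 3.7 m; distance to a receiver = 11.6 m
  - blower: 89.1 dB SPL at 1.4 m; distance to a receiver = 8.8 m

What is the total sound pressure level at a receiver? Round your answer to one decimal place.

78.8 dB SPL

First find each source's level at the receiver (point-source: −20·log₁₀(r/r_ref)), then combine on an intensity basis.
compressor: 87.4 − 20·log₁₀(11.6/3.7) = 87.4 − 9.93 = 77.47 dB SPL.
blower: 89.1 − 20·log₁₀(8.8/1.4) = 89.1 − 15.97 = 73.13 dB SPL.
Σ 10^(L/10) = 7.648e+07 → L_total = 10·log₁₀(7.648e+07) = 78.84 dB SPL.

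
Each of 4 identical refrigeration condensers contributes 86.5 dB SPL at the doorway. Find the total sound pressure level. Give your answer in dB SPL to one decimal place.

With 4 equal, uncorrelated contributions the intensity is 4× that of one unit, giving a rise of 10·log₁₀ 4.
L_total = 86.5 + 10·log₁₀(4) = 86.5 + 6.021 = 92.52 dB SPL.

92.5 dB SPL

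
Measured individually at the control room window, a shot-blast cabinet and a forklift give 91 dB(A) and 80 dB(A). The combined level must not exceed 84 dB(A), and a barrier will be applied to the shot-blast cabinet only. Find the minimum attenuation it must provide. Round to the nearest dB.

The untreated sources together contribute 10^(80/10) = 1.000e+08, i.e. 80.00 dB(A).
To meet 84 dB(A) overall, the treated shot-blast cabinet may contribute at most 10^(84/10) − 1.000e+08 = 1.512e+08, i.e. 81.80 dB(A).
So the shot-blast cabinet must be reduced from 91 to 81.80 dB(A): IL = 9.20 dB.

9 dB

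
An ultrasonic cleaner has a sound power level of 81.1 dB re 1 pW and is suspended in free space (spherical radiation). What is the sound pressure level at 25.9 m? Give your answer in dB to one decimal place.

The power spreads over a sphere of area 4π·r², so L_p = L_w − 10·log₁₀(4π·r²).
4π·r² = 8430 m², 10·log₁₀ of that is 39.258 dB.
L_p = 81.1 − 39.258 = 41.84 dB.

41.8 dB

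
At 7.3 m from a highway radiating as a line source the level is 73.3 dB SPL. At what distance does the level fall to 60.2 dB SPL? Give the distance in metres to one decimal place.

149.0 m

Line-source spreading drops the level by 10·log₁₀(r₂/r₁); inverting, r₂/r₁ = 10^(ΔL/10).
r₂ = 7.3·10^((73.3−60.2)/10) = 7.3·10^(13.1/10) = 149.05 m.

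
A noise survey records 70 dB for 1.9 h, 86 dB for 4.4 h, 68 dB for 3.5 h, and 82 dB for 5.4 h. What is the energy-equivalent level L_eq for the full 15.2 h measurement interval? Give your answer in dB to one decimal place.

82.4 dB

The energy average is taken in the linear domain: L_eq = 10·log₁₀[(Σ tᵢ·10^(Lᵢ/10))/T], T = 15.2 h.
Σ tᵢ·10^(Lᵢ/10) = 1.9·10^(70/10) + 4.4·10^(86/10) + 3.5·10^(68/10) + 5.4·10^(82/10) = 2.649e+09.
L_eq = 10·log₁₀(2.649e+09/15.2) = 82.41 dB.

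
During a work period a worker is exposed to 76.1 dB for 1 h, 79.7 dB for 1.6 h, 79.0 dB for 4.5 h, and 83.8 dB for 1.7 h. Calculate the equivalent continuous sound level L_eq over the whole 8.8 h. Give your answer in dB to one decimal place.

The energy average is taken in the linear domain: L_eq = 10·log₁₀[(Σ tᵢ·10^(Lᵢ/10))/T], T = 8.8 h.
Σ tᵢ·10^(Lᵢ/10) = 1·10^(76.1/10) + 1.6·10^(79.7/10) + 4.5·10^(79.0/10) + 1.7·10^(83.8/10) = 9.553e+08.
L_eq = 10·log₁₀(9.553e+08/8.8) = 80.36 dB.

80.4 dB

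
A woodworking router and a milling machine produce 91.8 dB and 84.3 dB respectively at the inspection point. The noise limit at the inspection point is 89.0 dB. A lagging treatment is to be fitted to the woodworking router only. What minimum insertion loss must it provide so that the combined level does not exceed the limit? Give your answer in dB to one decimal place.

Everything except the woodworking router sums to 10^(84.3/10) = 2.692e+08 in linear terms, 84.30 dB.
To meet 89.0 dB overall, the treated woodworking router may contribute at most 10^(89.0/10) − 2.692e+08 = 5.252e+08, i.e. 87.20 dB.
So the woodworking router must be reduced from 91.8 to 87.20 dB: IL = 4.60 dB.

4.6 dB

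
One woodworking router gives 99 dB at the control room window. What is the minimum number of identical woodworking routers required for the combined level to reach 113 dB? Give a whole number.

26

The shortfall is 113 − 99 = 14.0 dB, and N units add 10·log₁₀ N, so need 10·log₁₀ N ≥ 14.0.
N ≥ 10^(14.0/10) = 25.119, so N = 26.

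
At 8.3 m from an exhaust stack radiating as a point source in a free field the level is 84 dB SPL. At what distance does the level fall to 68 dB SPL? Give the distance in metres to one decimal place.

52.4 m

The 16.0 dB drop corresponds to a distance ratio of 10^(16.0/20) for a point source.
r₂ = 8.3·10^((84−68)/20) = 8.3·10^(16.0/20) = 52.37 m.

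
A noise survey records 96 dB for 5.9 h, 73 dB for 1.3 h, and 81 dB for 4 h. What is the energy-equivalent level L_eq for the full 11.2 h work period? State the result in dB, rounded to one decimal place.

93.3 dB

The energy average is taken in the linear domain: L_eq = 10·log₁₀[(Σ tᵢ·10^(Lᵢ/10))/T], T = 11.2 h.
Σ tᵢ·10^(Lᵢ/10) = 5.9·10^(96/10) + 1.3·10^(73/10) + 4·10^(81/10) = 2.402e+10.
L_eq = 10·log₁₀(2.402e+10/11.2) = 93.31 dB.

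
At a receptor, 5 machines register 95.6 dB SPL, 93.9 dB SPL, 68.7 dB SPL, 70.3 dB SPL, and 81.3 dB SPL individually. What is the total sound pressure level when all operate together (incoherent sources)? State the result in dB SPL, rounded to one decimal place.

Incoherent sources combine by intensity addition: L_total = 10·log₁₀(Σ 10^(L_i/10)).
Σ 10^(L/10) = 10^(95.6/10) + 10^(93.9/10) + 10^(68.7/10) + 10^(70.3/10) + 10^(81.3/10) = 6.239e+09.
L_total = 10·log₁₀(6.239e+09) = 97.95 dB SPL.

98.0 dB SPL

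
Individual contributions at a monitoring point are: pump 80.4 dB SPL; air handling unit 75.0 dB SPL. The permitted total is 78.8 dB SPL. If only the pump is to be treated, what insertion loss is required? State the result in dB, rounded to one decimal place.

Everything except the pump sums to 10^(75.0/10) = 3.162e+07 in linear terms, 75.00 dB SPL.
The limit corresponds to 10^(78.8/10) = 7.586e+07; subtracting the fixed part leaves 4.423e+07 for the pump, i.e. 76.46 dB SPL.
So the pump must be reduced from 80.4 to 76.46 dB SPL: IL = 3.94 dB.

3.9 dB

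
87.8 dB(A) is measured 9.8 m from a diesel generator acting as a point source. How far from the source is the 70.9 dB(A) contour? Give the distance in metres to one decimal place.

Point-source spreading drops the level by 20·log₁₀(r₂/r₁); inverting, r₂/r₁ = 10^(ΔL/20).
r₂ = 9.8·10^((87.8−70.9)/20) = 9.8·10^(16.9/20) = 68.58 m.

68.6 m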